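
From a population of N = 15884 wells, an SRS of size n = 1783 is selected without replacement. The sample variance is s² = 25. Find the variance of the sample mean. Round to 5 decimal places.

0.01245

Under SRS without replacement, Var(ȳ) = (1 − f)·s²/n with f = n/N = 1783/15884 = 0.11225132.
Var(ȳ) = (1 − 0.11225132)·25/1783 = 0.88774868·0.014021312 = 0.012447402.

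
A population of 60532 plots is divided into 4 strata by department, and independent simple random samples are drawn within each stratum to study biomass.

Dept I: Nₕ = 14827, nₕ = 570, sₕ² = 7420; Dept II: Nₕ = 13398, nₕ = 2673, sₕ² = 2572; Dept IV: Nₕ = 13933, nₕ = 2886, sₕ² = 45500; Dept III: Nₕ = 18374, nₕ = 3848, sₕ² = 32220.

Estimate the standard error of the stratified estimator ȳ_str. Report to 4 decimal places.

Var(ȳ_str) = Σₕ Wₕ²(1 − fₕ)sₕ²/nₕ with Wₕ = Nₕ/N, N = 60532.
Dept I: Wₕ = 0.24494482; term = 0.24494482²·(1 − 0.03844338)·7420/570 = 0.75100087.
Dept II: Wₕ = 0.22133747; term = 0.22133747²·(1 − 0.19950739)·2572/2673 = 0.037734555.
Dept IV: Wₕ = 0.23017577; term = 0.23017577²·(1 − 0.20713414)·45500/2886 = 0.66226837.
Dept III: Wₕ = 0.30354193; term = 0.30354193²·(1 − 0.20942636)·32220/3848 = 0.60991621.
Sum = 2.06092.
SE = √(2.06092) = 1.4356.

1.4356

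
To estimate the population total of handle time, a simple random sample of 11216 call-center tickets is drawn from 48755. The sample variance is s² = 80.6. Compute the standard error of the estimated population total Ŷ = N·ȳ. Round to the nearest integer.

Var(Ŷ) = N²·Var(ȳ) = N²·(1 − n/N)·s²/n.
f = 11216/48755 = 0.23004820; Var(ȳ) = 0.76995180·80.6/11216 = 0.0055329988.
Var(Ŷ) = 48755² · 0.0055329988 = 1.3152215 × 10^7.
SE(Ŷ) = √(1.3152215 × 10^7) = 3627.

3627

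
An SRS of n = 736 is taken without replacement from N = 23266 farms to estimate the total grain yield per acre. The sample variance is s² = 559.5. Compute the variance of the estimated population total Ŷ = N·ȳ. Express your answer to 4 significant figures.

Var(Ŷ) = N²·Var(ȳ) = N²·(1 − n/N)·s²/n.
f = 736/23266 = 0.03163414; Var(ȳ) = 0.96836586·559.5/736 = 0.73614225.
Var(Ŷ) = 23266² · 0.73614225 = 3.9847877 × 10^8.

3.985 × 10^8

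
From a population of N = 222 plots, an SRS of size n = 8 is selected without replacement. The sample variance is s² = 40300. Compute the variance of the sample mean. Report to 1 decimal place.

Under SRS without replacement, Var(ȳ) = (1 − f)·s²/n with f = n/N = 8/222 = 0.03603604.
Var(ȳ) = (1 − 0.03603604)·40300/8 = 0.96396396·5037.5 = 4855.9685.

4856.0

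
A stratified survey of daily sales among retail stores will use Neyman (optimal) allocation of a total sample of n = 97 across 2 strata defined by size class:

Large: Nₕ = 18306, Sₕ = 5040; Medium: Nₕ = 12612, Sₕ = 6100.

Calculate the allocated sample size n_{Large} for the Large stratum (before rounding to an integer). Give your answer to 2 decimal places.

Neyman allocation: nₕ = n·NₕSₕ / Σⱼ NⱼSⱼ.
Σ NⱼSⱼ = 18306·5040 + 12612·6100 = 1.6919544 × 10^8.
n_{Large} = 97·18306·5040 / (1.6919544 × 10^8) = 52.89.

52.89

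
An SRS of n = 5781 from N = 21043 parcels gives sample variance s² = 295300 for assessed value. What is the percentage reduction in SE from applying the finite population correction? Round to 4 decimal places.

14.8368

f = n/N = 5781/21043 = 0.27472319.
SE_no-fpc = √(s²/n) = 7.1471063; SE_fpc = √((1−f)s²/n) = 6.0867033.
Ratio = √(1−f) = 0.85163185. Reduction = 100·(1 − 0.85163185) = 14.8368%.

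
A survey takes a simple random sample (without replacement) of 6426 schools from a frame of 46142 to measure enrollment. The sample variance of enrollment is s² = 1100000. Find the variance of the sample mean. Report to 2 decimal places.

Under SRS without replacement, Var(ȳ) = (1 − f)·s²/n with f = n/N = 6426/46142 = 0.13926574.
Var(ȳ) = (1 − 0.13926574)·1100000/6426 = 0.86073426·171.17958 = 147.34013.

147.34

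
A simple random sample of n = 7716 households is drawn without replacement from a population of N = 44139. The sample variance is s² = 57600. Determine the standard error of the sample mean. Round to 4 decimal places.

2.4819

Under SRS without replacement, Var(ȳ) = (1 − f)·s²/n with f = n/N = 7716/44139 = 0.17481139.
Var(ȳ) = (1 − 0.17481139)·57600/7716 = 0.82518861·7.4650078 = 6.1600394.
SE(ȳ) = √(6.1600394) = 2.4819.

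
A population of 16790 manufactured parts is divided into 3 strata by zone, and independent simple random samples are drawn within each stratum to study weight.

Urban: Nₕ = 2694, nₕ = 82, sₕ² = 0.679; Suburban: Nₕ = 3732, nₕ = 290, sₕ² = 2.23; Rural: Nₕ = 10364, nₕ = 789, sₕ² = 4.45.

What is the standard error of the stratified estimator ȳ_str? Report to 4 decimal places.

Var(ȳ_str) = Σₕ Wₕ²(1 − fₕ)sₕ²/nₕ with Wₕ = Nₕ/N, N = 16790.
Urban: Wₕ = 0.16045265; term = 0.16045265²·(1 − 0.03043801)·0.679/82 = 2.0669277 × 10^-4.
Suburban: Wₕ = 0.22227516; term = 0.22227516²·(1 − 0.07770632)·2.23/290 = 3.5039506 × 10^-4.
Rural: Wₕ = 0.61727219; term = 0.61727219²·(1 − 0.07612891)·4.45/789 = 0.001985399.
Sum = 0.0025424868.
SE = √(0.0025424868) = 0.0504.

0.0504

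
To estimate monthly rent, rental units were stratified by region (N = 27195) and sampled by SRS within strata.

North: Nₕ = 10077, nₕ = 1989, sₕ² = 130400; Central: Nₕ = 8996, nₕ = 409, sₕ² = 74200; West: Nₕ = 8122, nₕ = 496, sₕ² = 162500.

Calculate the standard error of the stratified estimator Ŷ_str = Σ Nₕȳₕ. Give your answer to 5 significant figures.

199120

Var(Ŷ_str) = Σₕ Nₕ²(1 − fₕ)sₕ²/nₕ.
North: 10077²·(1 − 1989/10077)·130400/1989 = 5.3433695 × 10^9.
Central: 8996²·(1 − 409/8996)·74200/409 = 1.4014303 × 10^10.
West: 8122²·(1 − 496/8122)·162500/496 = 2.0292309 × 10^10.
Sum = 3.9649982 × 10^10.
SE = √(3.9649982 × 10^10) = 199120.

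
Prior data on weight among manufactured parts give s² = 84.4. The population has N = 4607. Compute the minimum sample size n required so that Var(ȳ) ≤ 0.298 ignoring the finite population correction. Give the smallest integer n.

Without fpc, n₀ = s²/D = 84.4/0.298 = 283.2215.
Rounding up, n = 284.

284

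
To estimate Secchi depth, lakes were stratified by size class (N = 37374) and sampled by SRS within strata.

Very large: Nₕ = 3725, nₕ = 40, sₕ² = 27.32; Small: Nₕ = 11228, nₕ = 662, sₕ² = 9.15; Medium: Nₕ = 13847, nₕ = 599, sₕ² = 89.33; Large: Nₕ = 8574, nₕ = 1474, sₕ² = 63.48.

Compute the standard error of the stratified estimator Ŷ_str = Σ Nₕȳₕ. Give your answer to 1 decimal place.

6402.7

Var(Ŷ_str) = Σₕ Nₕ²(1 − fₕ)sₕ²/nₕ.
Very large: 3725²·(1 − 40/3725)·27.32/40 = 9.3752849 × 10^6.
Small: 11228²·(1 − 662/11228)·9.15/662 = 1.6397442 × 10^6.
Medium: 13847²·(1 − 599/13847)·89.33/599 = 2.7357507 × 10^7.
Large: 8574²·(1 − 1474/8574)·63.48/1474 = 2.6216895 × 10^6.
Sum = 4.0994226 × 10^7.
SE = √(4.0994226 × 10^7) = 6402.7.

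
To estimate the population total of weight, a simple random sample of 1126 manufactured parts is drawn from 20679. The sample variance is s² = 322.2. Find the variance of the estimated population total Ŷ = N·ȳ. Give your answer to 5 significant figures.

Var(Ŷ) = N²·Var(ȳ) = N²·(1 − n/N)·s²/n.
f = 1126/20679 = 0.05445138; Var(ȳ) = 0.94554862·322.2/1126 = 0.27056462.
Var(Ŷ) = 20679² · 0.27056462 = 1.1569912 × 10^8.

1.1570 × 10^8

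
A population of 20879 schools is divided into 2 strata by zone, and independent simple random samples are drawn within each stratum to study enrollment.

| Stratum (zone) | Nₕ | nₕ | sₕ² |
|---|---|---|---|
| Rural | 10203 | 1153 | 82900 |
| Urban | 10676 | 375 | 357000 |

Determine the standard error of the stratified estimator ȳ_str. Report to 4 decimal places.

15.9810

Var(ȳ_str) = Σₕ Wₕ²(1 − fₕ)sₕ²/nₕ with Wₕ = Nₕ/N, N = 20879.
Rural: Wₕ = 0.48867283; term = 0.48867283²·(1 − 0.11300598)·82900/1153 = 15.229383.
Urban: Wₕ = 0.51132717; term = 0.51132717²·(1 − 0.03512552)·357000/375 = 240.16267.
Sum = 255.39205.
SE = √(255.39205) = 15.9810.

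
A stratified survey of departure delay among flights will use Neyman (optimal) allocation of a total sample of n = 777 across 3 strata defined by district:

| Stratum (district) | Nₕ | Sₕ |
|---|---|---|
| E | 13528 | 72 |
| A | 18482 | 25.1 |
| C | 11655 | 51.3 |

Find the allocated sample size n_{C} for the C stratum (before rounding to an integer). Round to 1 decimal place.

228.2

Neyman allocation: nₕ = n·NₕSₕ / Σⱼ NⱼSⱼ.
Σ NⱼSⱼ = 13528·72 + 18482·25.1 + 11655·51.3 = 2.0358157 × 10^6.
n_{C} = 777·11655·51.3 / (2.0358157 × 10^6) = 228.2.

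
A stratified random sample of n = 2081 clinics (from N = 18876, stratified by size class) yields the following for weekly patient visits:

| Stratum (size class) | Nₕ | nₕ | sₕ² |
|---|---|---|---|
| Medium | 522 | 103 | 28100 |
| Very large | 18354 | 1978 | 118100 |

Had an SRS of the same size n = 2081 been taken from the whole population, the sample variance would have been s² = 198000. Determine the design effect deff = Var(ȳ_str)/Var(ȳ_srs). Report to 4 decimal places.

Var(ȳ_str) = Σ Wₕ²(1−fₕ)sₕ²/nₕ with Wₕ = Nₕ/18876:
  Medium: (522/18876)²·(1−103/522)·28100/103 = 0.16746871
  Very large: (18354/18876)²·(1−1978/18354)·118100/1978 = 50.366553
  → Var(ȳ_str) = 50.534022.
Var(ȳ_srs) = (1 − 2081/18876)·198000/2081 = 84.657054.
deff = 50.534022 / 84.657054 = 0.5969.

0.5969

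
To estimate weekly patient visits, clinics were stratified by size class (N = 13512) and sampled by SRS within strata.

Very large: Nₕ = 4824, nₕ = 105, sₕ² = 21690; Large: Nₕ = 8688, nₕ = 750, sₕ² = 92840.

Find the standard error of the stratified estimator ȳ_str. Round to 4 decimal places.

Var(ȳ_str) = Σₕ Wₕ²(1 − fₕ)sₕ²/nₕ with Wₕ = Nₕ/N, N = 13512.
Very large: Wₕ = 0.35701599; term = 0.35701599²·(1 − 0.02176617)·21690/105 = 25.756584.
Large: Wₕ = 0.64298401; term = 0.64298401²·(1 − 0.08632597)·92840/750 = 46.759031.
Sum = 72.515615.
SE = √(72.515615) = 8.5156.

8.5156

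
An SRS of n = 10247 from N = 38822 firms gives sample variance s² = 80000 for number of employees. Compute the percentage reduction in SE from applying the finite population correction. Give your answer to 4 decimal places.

14.2065

f = n/N = 10247/38822 = 0.26394828.
SE_no-fpc = √(s²/n) = 2.7941301; SE_fpc = √((1−f)s²/n) = 2.3971808.
Ratio = √(1−f) = 0.85793457. Reduction = 100·(1 − 0.85793457) = 14.2065%.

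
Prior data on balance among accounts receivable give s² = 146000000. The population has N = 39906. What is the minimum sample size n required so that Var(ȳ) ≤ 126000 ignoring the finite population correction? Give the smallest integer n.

Without fpc, n₀ = s²/D = 146000000/126000 = 1158.7302.
Rounding up, n = 1159.

1159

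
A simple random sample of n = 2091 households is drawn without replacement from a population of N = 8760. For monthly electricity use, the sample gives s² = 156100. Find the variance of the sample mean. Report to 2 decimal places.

Under SRS without replacement, Var(ȳ) = (1 − f)·s²/n with f = n/N = 2091/8760 = 0.23869863.
Var(ȳ) = (1 − 0.23869863)·156100/2091 = 0.76130137·74.653276 = 56.833641.

56.83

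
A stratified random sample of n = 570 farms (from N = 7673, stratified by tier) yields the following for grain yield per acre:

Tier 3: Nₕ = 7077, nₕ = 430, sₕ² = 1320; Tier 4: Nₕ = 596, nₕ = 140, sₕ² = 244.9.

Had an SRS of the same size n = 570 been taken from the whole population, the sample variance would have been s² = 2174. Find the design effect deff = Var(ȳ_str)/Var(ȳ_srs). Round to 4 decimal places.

Var(ȳ_str) = Σ Wₕ²(1−fₕ)sₕ²/nₕ with Wₕ = Nₕ/7673:
  Tier 3: (7077/7673)²·(1−430/7077)·1320/430 = 2.4527312
  Tier 4: (596/7673)²·(1−140/596)·244.9/140 = 0.00807498
  → Var(ȳ_str) = 2.4608062.
Var(ȳ_srs) = (1 − 570/7673)·2174/570 = 3.5307039.
deff = 2.4608062 / 3.5307039 = 0.6970.

0.6970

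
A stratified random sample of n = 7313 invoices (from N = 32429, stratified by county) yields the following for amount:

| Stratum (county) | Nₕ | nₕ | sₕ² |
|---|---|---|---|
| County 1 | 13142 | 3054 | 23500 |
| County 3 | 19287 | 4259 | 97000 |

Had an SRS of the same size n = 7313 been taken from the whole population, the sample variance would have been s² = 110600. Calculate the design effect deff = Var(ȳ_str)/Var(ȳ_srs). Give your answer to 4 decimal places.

0.6187

Var(ȳ_str) = Σ Wₕ²(1−fₕ)sₕ²/nₕ with Wₕ = Nₕ/32429:
  County 1: (13142/32429)²·(1−3054/13142)·23500/3054 = 0.97005923
  County 3: (19287/32429)²·(1−4259/19287)·97000/4259 = 6.2771549
  → Var(ȳ_str) = 7.2472141.
Var(ȳ_srs) = (1 − 7313/32429)·110600/7313 = 11.713225.
deff = 7.2472141 / 11.713225 = 0.6187.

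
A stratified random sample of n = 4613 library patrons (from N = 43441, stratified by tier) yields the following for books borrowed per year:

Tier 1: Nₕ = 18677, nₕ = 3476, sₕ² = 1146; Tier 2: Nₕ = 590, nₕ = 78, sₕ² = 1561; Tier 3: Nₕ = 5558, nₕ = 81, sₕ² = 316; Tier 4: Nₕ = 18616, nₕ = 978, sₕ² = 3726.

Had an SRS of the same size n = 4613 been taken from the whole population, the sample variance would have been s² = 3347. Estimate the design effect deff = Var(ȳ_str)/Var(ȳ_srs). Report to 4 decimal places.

1.2006

Var(ȳ_str) = Σ Wₕ²(1−fₕ)sₕ²/nₕ with Wₕ = Nₕ/43441:
  Tier 1: (18677/43441)²·(1−3476/18677)·1146/3476 = 0.049600322
  Tier 2: (590/43441)²·(1−78/590)·1561/78 = 0.0032035436
  Tier 3: (5558/43441)²·(1−81/5558)·316/81 = 0.062930868
  Tier 4: (18616/43441)²·(1−978/18616)·3726/978 = 0.66288788
  → Var(ȳ_str) = 0.77862261.
Var(ȳ_srs) = (1 − 4613/43441)·3347/4613 = 0.64851118.
deff = 0.77862261 / 0.64851118 = 1.2006.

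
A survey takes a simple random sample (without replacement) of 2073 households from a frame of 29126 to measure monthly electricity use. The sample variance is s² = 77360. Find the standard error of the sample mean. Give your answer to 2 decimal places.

5.89

Under SRS without replacement, Var(ȳ) = (1 − f)·s²/n with f = n/N = 2073/29126 = 0.07117352.
Var(ȳ) = (1 − 0.07117352)·77360/2073 = 0.92882648·37.317897 = 34.661851.
SE(ȳ) = √(34.661851) = 5.89.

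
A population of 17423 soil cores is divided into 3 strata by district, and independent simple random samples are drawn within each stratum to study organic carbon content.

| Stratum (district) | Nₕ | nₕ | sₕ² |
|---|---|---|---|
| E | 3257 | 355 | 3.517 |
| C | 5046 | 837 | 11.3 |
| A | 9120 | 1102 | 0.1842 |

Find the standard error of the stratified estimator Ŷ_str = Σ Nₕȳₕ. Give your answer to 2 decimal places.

626.58

Var(Ŷ_str) = Σₕ Nₕ²(1 − fₕ)sₕ²/nₕ.
E: 3257²·(1 − 355/3257)·3.517/355 = 93639.521.
C: 5046²·(1 − 837/5046)·11.3/837 = 286733.98.
A: 9120²·(1 − 1102/9120)·0.1842/1102 = 12222.75.
Sum = 392596.25.
SE = √(392596.25) = 626.58.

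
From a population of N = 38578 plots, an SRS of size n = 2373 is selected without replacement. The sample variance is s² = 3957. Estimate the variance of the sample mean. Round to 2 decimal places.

1.56

Under SRS without replacement, Var(ȳ) = (1 − f)·s²/n with f = n/N = 2373/38578 = 0.06151174.
Var(ȳ) = (1 − 0.06151174)·3957/2373 = 0.93848826·1.6675095 = 1.5649381.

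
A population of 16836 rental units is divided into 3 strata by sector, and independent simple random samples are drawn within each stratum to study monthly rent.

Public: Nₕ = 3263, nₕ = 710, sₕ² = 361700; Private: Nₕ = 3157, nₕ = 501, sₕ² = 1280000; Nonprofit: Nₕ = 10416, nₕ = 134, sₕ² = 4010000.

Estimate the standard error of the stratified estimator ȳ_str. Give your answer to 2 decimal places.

Var(ȳ_str) = Σₕ Wₕ²(1 − fₕ)sₕ²/nₕ with Wₕ = Nₕ/N, N = 16836.
Public: Wₕ = 0.19381088; term = 0.19381088²·(1 − 0.21759117)·361700/710 = 14.972014.
Private: Wₕ = 0.18751485; term = 0.18751485²·(1 − 0.15869496)·1280000/501 = 75.57829.
Nonprofit: Wₕ = 0.61867427; term = 0.61867427²·(1 − 0.01286482)·4010000/134 = 11306.816.
Sum = 11397.366.
SE = √(11397.366) = 106.76.

106.76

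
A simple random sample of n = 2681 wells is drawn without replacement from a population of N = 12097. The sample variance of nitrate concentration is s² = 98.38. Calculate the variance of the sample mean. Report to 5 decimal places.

Under SRS without replacement, Var(ȳ) = (1 − f)·s²/n with f = n/N = 2681/12097 = 0.22162520.
Var(ȳ) = (1 − 0.22162520)·98.38/2681 = 0.77837480·0.036695263 = 0.028562668.

0.02856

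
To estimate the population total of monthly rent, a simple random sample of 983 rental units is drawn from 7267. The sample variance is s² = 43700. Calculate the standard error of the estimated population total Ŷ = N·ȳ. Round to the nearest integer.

45057

Var(Ŷ) = N²·Var(ȳ) = N²·(1 − n/N)·s²/n.
f = 983/7267 = 0.13526902; Var(ȳ) = 0.86473098·43700/983 = 38.442262.
Var(Ŷ) = 7267² · 38.442262 = 2.0301085 × 10^9.
SE(Ŷ) = √(2.0301085 × 10^9) = 45057.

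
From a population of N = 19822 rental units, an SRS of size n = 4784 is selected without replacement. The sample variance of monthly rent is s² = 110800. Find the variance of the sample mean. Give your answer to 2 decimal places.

17.57

Under SRS without replacement, Var(ȳ) = (1 − f)·s²/n with f = n/N = 4784/19822 = 0.24134800.
Var(ȳ) = (1 − 0.24134800)·110800/4784 = 0.75865200·23.160535 = 17.570786.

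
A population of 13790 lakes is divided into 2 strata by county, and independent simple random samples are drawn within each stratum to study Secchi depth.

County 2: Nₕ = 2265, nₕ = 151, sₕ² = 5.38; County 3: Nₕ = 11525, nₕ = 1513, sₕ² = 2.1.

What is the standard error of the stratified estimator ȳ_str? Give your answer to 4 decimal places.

Var(ȳ_str) = Σₕ Wₕ²(1 − fₕ)sₕ²/nₕ with Wₕ = Nₕ/N, N = 13790.
County 2: Wₕ = 0.16424946; term = 0.16424946²·(1 − 0.06666667)·5.38/151 = 8.9711886 × 10^-4.
County 3: Wₕ = 0.83575054; term = 0.83575054²·(1 − 0.13127983)·2.1/1513 = 8.4219684 × 10^-4.
Sum = 0.0017393157.
SE = √(0.0017393157) = 0.0417.

0.0417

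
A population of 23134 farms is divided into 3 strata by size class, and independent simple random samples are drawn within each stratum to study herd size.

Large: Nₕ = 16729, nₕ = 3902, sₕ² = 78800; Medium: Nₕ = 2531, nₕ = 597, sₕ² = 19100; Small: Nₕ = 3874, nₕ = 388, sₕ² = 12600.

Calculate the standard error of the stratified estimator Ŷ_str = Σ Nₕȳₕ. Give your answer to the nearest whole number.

70204

Var(Ŷ_str) = Σₕ Nₕ²(1 − fₕ)sₕ²/nₕ.
Large: 16729²·(1 − 3902/16729)·78800/3902 = 4.3334524 × 10^9.
Medium: 2531²·(1 − 597/2531)·19100/597 = 1.5660573 × 10^8.
Small: 3874²·(1 − 388/3874)·12600/388 = 4.3855677 × 10^8.
Sum = 4.9286149 × 10^9.
SE = √(4.9286149 × 10^9) = 70204.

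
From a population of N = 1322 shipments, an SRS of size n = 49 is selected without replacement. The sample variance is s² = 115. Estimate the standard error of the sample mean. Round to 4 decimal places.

1.5033

Under SRS without replacement, Var(ȳ) = (1 − f)·s²/n with f = n/N = 49/1322 = 0.03706505.
Var(ȳ) = (1 − 0.03706505)·115/49 = 0.96293495·2.3469388 = 2.2599494.
SE(ȳ) = √(2.2599494) = 1.5033.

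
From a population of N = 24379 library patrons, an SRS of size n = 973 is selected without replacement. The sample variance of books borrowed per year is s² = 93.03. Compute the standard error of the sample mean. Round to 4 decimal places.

Under SRS without replacement, Var(ȳ) = (1 − f)·s²/n with f = n/N = 973/24379 = 0.03991140.
Var(ȳ) = (1 − 0.03991140)·93.03/973 = 0.96008860·0.095611511 = 0.091795522.
SE(ȳ) = √(0.091795522) = 0.3030.

0.3030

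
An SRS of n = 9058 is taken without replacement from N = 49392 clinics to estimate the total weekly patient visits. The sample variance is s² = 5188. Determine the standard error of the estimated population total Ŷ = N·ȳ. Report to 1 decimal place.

33779.1

Var(Ŷ) = N²·Var(ȳ) = N²·(1 − n/N)·s²/n.
f = 9058/49392 = 0.18339002; Var(ȳ) = 0.81660998·5188/9058 = 0.46771611.
Var(Ŷ) = 49392² · 0.46771611 = 1.141026 × 10^9.
SE(Ŷ) = √(1.141026 × 10^9) = 33779.1.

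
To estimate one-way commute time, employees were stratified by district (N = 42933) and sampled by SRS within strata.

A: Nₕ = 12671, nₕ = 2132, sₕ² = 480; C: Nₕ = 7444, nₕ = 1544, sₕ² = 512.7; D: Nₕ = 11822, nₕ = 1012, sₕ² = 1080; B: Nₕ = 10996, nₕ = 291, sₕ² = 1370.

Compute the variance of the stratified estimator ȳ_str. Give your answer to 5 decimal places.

0.39887

Var(ȳ_str) = Σₕ Wₕ²(1 − fₕ)sₕ²/nₕ with Wₕ = Nₕ/N, N = 42933.
A: Wₕ = 0.29513428; term = 0.29513428²·(1 − 0.16825823)·480/2132 = 0.016311048.
C: Wₕ = 0.17338644; term = 0.17338644²·(1 − 0.20741537)·512.7/1544 = 0.0079121029.
D: Wₕ = 0.27535928; term = 0.27535928²·(1 − 0.08560311)·1080/1012 = 0.073990748.
B: Wₕ = 0.25612000; term = 0.25612000²·(1 − 0.02646417)·1370/291 = 0.30065367.
Sum = 0.39886757.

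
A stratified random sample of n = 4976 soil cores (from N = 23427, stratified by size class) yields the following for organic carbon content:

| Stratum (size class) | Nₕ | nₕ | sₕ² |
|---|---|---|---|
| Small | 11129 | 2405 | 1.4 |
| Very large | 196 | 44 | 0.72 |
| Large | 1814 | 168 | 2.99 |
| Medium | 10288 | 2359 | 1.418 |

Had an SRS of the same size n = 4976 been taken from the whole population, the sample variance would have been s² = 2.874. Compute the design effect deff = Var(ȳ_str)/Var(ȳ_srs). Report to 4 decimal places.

Var(ȳ_str) = Σ Wₕ²(1−fₕ)sₕ²/nₕ with Wₕ = Nₕ/23427:
  Small: (11129/23427)²·(1−2405/11129)·1.4/2405 = 1.0297965 × 10^-4
  Very large: (196/23427)²·(1−44/196)·0.72/44 = 8.8827231 × 10^-7
  Large: (1814/23427)²·(1−168/1814)·2.99/168 = 9.6826819 × 10^-5
  Medium: (10288/23427)²·(1−2359/10288)·1.418/2359 = 8.9343777 × 10^-5
  → Var(ȳ_str) = 2.9003852 × 10^-4.
Var(ȳ_srs) = (1 − 4976/23427)·2.874/4976 = 4.5489339 × 10^-4.
deff = (2.9003852 × 10^-4) / (4.5489339 × 10^-4) = 0.6376.

0.6376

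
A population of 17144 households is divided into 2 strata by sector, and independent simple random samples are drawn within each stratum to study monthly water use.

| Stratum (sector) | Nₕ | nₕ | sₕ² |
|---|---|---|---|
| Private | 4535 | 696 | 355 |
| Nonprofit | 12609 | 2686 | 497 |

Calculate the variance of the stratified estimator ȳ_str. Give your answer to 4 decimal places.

0.1090

Var(ȳ_str) = Σₕ Wₕ²(1 − fₕ)sₕ²/nₕ with Wₕ = Nₕ/N, N = 17144.
Private: Wₕ = 0.26452403; term = 0.26452403²·(1 − 0.15347299)·355/696 = 0.030212746.
Nonprofit: Wₕ = 0.73547597; term = 0.73547597²·(1 − 0.21302244)·497/2686 = 0.078767979.
Sum = 0.10898073.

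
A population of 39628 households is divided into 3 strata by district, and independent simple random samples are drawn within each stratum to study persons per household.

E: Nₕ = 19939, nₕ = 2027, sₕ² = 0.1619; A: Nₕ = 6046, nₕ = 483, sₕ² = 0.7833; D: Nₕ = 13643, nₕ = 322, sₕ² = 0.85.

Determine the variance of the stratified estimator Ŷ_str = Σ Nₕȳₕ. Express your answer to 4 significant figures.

Var(Ŷ_str) = Σₕ Nₕ²(1 − fₕ)sₕ²/nₕ.
E: 19939²·(1 − 2027/19939)·0.1619/2027 = 28525.979.
A: 6046²·(1 − 483/6046)·0.7833/483 = 54545.408.
D: 13643²·(1 − 322/13643)·0.85/322 = 479744.23.
Sum = 562815.62.

562800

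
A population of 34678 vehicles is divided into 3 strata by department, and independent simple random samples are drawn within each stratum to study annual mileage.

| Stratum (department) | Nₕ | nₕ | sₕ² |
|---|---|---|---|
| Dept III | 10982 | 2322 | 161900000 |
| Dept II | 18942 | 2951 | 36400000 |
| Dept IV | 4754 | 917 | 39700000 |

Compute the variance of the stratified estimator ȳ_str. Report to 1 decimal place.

Var(ȳ_str) = Σₕ Wₕ²(1 − fₕ)sₕ²/nₕ with Wₕ = Nₕ/N, N = 34678.
Dept III: Wₕ = 0.31668493; term = 0.31668493²·(1 − 0.21143690)·161900000/2322 = 5514.1158.
Dept II: Wₕ = 0.54622527; term = 0.54622527²·(1 − 0.15579136)·36400000/2951 = 3106.8876.
Dept IV: Wₕ = 0.13708980; term = 0.13708980²·(1 − 0.19289020)·39700000/917 = 656.69553.
Sum = 9277.6989.

9277.7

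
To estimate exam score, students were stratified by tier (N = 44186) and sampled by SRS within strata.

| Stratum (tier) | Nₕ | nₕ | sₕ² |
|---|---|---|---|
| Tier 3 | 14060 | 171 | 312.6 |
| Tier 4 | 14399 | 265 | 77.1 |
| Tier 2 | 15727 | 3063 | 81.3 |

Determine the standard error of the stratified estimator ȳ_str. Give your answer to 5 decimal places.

Var(ȳ_str) = Σₕ Wₕ²(1 − fₕ)sₕ²/nₕ with Wₕ = Nₕ/N, N = 44186.
Tier 3: Wₕ = 0.31820033; term = 0.31820033²·(1 − 0.01216216)·312.6/171 = 0.18284361.
Tier 4: Wₕ = 0.32587245; term = 0.32587245²·(1 − 0.01840406)·77.1/265 = 0.030327495.
Tier 2: Wₕ = 0.35592722; term = 0.35592722²·(1 − 0.19476060)·81.3/3063 = 0.0027076402.
Sum = 0.21587875.
SE = √(0.21587875) = 0.46463.

0.46463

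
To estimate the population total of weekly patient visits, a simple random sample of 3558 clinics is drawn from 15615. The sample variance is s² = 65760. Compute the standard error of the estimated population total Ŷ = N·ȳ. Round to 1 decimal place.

58988.7

Var(Ŷ) = N²·Var(ȳ) = N²·(1 − n/N)·s²/n.
f = 3558/15615 = 0.22785783; Var(ȳ) = 0.77214217·65760/3558 = 14.270958.
Var(Ŷ) = 15615² · 14.270958 = 3.4796624 × 10^9.
SE(Ŷ) = √(3.4796624 × 10^9) = 58988.7.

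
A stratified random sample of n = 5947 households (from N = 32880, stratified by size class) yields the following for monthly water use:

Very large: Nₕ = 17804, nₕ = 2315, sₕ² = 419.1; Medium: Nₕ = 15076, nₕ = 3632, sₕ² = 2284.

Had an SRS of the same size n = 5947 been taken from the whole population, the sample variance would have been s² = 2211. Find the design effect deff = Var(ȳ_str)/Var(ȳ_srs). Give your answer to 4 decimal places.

Var(ȳ_str) = Σ Wₕ²(1−fₕ)sₕ²/nₕ with Wₕ = Nₕ/32880:
  Very large: (17804/32880)²·(1−2315/17804)·419.1/2315 = 0.046178946
  Medium: (15076/32880)²·(1−3632/15076)·2284/3632 = 0.10035768
  → Var(ȳ_str) = 0.14653663.
Var(ȳ_srs) = (1 − 5947/32880)·2211/5947 = 0.30453957.
deff = 0.14653663 / 0.30453957 = 0.4812.

0.4812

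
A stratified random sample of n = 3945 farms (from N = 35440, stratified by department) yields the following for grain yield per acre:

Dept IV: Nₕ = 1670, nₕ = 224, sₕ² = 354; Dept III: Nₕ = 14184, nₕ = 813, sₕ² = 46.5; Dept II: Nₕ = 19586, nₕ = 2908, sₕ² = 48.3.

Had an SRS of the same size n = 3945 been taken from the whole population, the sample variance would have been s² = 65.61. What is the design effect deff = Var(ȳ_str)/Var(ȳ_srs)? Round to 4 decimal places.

1.0822

Var(ȳ_str) = Σ Wₕ²(1−fₕ)sₕ²/nₕ with Wₕ = Nₕ/35440:
  Dept IV: (1670/35440)²·(1−224/1670)·354/224 = 0.0030384534
  Dept III: (14184/35440)²·(1−813/14184)·46.5/813 = 0.0086364963
  Dept II: (19586/35440)²·(1−2908/19586)·48.3/2908 = 0.0043197143
  → Var(ȳ_str) = 0.015994664.
Var(ȳ_srs) = (1 − 3945/35440)·65.61/3945 = 0.014779881.
deff = 0.015994664 / 0.014779881 = 1.0822.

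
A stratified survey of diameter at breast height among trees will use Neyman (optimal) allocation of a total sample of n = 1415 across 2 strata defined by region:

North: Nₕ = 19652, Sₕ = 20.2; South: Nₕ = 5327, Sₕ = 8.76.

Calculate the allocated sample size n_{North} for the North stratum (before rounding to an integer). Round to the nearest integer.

Neyman allocation: nₕ = n·NₕSₕ / Σⱼ NⱼSⱼ.
Σ NⱼSⱼ = 19652·20.2 + 5327·8.76 = 443634.92.
n_{North} = 1415·19652·20.2 / 443634.92 = 1266.

1266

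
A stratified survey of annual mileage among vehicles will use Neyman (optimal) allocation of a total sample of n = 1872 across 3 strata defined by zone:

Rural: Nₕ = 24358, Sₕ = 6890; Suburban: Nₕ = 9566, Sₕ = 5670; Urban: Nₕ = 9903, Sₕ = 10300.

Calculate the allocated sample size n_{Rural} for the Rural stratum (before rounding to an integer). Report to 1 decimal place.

969.5

Neyman allocation: nₕ = n·NₕSₕ / Σⱼ NⱼSⱼ.
Σ NⱼSⱼ = 24358·6890 + 9566·5670 + 9903·10300 = 3.2406674 × 10^8.
n_{Rural} = 1872·24358·6890 / (3.2406674 × 10^8) = 969.5.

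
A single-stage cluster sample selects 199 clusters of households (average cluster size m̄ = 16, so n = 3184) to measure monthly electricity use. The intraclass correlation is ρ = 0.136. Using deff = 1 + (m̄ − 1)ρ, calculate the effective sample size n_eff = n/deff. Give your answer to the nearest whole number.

deff = 1 + (16 − 1)·0.136 = 1 + 2.04 = 3.04.
n_eff = 3184 / 3.04 = 1047.

1047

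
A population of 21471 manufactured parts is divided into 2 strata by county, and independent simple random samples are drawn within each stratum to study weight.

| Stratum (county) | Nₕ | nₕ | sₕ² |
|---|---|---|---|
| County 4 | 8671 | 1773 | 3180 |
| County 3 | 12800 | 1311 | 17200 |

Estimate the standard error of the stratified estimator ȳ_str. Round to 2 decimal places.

2.10

Var(ȳ_str) = Σₕ Wₕ²(1 − fₕ)sₕ²/nₕ with Wₕ = Nₕ/N, N = 21471.
County 4: Wₕ = 0.40384705; term = 0.40384705²·(1 − 0.20447469)·3180/1773 = 0.23270527.
County 3: Wₕ = 0.59615295; term = 0.59615295²·(1 − 0.10242187)·17200/1311 = 4.185173.
Sum = 4.4178783.
SE = √(4.4178783) = 2.10.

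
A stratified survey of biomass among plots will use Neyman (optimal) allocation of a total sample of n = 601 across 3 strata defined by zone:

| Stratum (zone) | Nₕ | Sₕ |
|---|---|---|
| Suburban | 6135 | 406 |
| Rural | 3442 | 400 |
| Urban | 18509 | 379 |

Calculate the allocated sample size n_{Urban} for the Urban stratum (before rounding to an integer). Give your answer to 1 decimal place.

387.4

Neyman allocation: nₕ = n·NₕSₕ / Σⱼ NⱼSⱼ.
Σ NⱼSⱼ = 6135·406 + 3442·400 + 18509·379 = 1.0882521 × 10^7.
n_{Urban} = 601·18509·379 / (1.0882521 × 10^7) = 387.4.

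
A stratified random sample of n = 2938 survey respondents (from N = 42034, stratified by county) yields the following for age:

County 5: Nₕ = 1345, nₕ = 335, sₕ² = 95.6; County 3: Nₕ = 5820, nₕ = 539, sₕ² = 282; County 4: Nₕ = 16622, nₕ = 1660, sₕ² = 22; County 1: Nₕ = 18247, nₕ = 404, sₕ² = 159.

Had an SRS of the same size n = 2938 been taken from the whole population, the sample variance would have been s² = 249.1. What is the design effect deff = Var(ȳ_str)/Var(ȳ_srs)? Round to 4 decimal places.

1.0615

Var(ȳ_str) = Σ Wₕ²(1−fₕ)sₕ²/nₕ with Wₕ = Nₕ/42034:
  County 5: (1345/42034)²·(1−335/1345)·95.6/335 = 2.1940944 × 10^-4
  County 3: (5820/42034)²·(1−539/5820)·282/539 = 0.0091011874
  County 4: (16622/42034)²·(1−1660/16622)·22/1660 = 0.0018654606
  County 1: (18247/42034)²·(1−404/18247)·159/404 = 0.07252265
  → Var(ȳ_str) = 0.083708707.
Var(ȳ_srs) = (1 − 2938/42034)·249.1/2938 = 0.078859413.
deff = 0.083708707 / 0.078859413 = 1.0615.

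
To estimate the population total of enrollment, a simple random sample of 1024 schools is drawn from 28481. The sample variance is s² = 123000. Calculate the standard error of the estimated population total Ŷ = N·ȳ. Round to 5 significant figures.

306480

Var(Ŷ) = N²·Var(ȳ) = N²·(1 − n/N)·s²/n.
f = 1024/28481 = 0.03595379; Var(ȳ) = 0.96404621·123000/1024 = 115.79852.
Var(Ŷ) = 28481² · 115.79852 = 9.393198 × 10^10.
SE(Ŷ) = √(9.393198 × 10^10) = 306480.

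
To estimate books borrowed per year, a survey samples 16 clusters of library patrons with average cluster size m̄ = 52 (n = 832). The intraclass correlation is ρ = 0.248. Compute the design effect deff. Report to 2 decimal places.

deff = 1 + (52 − 1)·0.248 = 1 + 12.648 = 13.648.

13.65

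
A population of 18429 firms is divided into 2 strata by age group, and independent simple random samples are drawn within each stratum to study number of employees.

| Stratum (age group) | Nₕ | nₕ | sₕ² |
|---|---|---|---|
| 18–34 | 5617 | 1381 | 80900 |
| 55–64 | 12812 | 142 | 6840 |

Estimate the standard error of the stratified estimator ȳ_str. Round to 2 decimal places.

5.21

Var(ȳ_str) = Σₕ Wₕ²(1 − fₕ)sₕ²/nₕ with Wₕ = Nₕ/N, N = 18429.
18–34: Wₕ = 0.30479136; term = 0.30479136²·(1 − 0.24586078)·80900/1381 = 4.1040409.
55–64: Wₕ = 0.69520864; term = 0.69520864²·(1 − 0.01108336)·6840/142 = 23.02278.
Sum = 27.126821.
SE = √(27.126821) = 5.21.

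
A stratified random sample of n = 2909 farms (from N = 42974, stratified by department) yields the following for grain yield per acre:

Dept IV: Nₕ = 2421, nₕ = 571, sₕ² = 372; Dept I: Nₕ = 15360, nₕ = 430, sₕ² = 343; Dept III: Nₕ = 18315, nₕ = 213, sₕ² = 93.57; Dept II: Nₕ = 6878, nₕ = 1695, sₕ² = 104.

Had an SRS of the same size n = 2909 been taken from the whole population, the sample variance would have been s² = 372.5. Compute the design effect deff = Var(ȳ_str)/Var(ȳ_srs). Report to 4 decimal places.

Var(ȳ_str) = Σ Wₕ²(1−fₕ)sₕ²/nₕ with Wₕ = Nₕ/42974:
  Dept IV: (2421/42974)²·(1−571/2421)·372/571 = 0.0015800171
  Dept I: (15360/42974)²·(1−430/15360)·343/430 = 0.099052429
  Dept III: (18315/42974)²·(1−213/18315)·93.57/213 = 0.078864027
  Dept II: (6878/42974)²·(1−1695/6878)·104/1695 = 0.001184392
  → Var(ȳ_str) = 0.18068087.
Var(ȳ_srs) = (1 − 2909/42974)·372.5/2909 = 0.11938284.
deff = 0.18068087 / 0.11938284 = 1.5135.

1.5135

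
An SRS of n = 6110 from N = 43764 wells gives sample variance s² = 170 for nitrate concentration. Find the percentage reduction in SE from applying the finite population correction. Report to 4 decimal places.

f = n/N = 6110/43764 = 0.13961247.
SE_no-fpc = √(s²/n) = 0.166803; SE_fpc = √((1−f)s²/n) = 0.15472159.
Ratio = √(1−f) = 0.92757077. Reduction = 100·(1 − 0.92757077) = 7.2429%.

7.2429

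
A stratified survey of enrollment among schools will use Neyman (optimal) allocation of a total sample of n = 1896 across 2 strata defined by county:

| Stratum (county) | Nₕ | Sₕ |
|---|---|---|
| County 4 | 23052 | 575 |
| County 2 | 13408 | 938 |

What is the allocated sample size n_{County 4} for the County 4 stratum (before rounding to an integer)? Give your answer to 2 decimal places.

972.89

Neyman allocation: nₕ = n·NₕSₕ / Σⱼ NⱼSⱼ.
Σ NⱼSⱼ = 23052·575 + 13408·938 = 2.5831604 × 10^7.
n_{County 4} = 1896·23052·575 / (2.5831604 × 10^7) = 972.89.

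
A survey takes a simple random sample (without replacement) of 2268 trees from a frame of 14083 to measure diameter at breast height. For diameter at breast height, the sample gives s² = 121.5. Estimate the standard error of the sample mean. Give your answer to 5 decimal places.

0.21200

Under SRS without replacement, Var(ȳ) = (1 − f)·s²/n with f = n/N = 2268/14083 = 0.16104523.
Var(ȳ) = (1 − 0.16104523)·121.5/2268 = 0.83895477·0.053571429 = 0.044944005.
SE(ȳ) = √(0.044944005) = 0.21200.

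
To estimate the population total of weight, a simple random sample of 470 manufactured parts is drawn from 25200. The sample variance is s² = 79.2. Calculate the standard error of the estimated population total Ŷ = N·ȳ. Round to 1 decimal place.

Var(Ŷ) = N²·Var(ȳ) = N²·(1 − n/N)·s²/n.
f = 470/25200 = 0.01865079; Var(ȳ) = 0.98134921·79.2/470 = 0.16536778.
Var(Ŷ) = 25200² · 0.16536778 = 1.0501516 × 10^8.
SE(Ŷ) = √(1.0501516 × 10^8) = 10247.7.

10247.7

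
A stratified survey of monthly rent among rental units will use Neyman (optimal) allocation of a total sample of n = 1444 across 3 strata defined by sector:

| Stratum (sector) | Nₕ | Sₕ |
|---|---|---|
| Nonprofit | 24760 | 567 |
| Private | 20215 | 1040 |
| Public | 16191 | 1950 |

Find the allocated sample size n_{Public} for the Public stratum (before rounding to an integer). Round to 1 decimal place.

684.2

Neyman allocation: nₕ = n·NₕSₕ / Σⱼ NⱼSⱼ.
Σ NⱼSⱼ = 24760·567 + 20215·1040 + 16191·1950 = 6.663497 × 10^7.
n_{Public} = 1444·16191·1950 / (6.663497 × 10^7) = 684.2.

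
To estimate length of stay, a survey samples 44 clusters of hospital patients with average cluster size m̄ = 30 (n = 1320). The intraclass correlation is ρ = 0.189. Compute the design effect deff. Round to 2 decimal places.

6.48

deff = 1 + (30 − 1)·0.189 = 1 + 5.481 = 6.481.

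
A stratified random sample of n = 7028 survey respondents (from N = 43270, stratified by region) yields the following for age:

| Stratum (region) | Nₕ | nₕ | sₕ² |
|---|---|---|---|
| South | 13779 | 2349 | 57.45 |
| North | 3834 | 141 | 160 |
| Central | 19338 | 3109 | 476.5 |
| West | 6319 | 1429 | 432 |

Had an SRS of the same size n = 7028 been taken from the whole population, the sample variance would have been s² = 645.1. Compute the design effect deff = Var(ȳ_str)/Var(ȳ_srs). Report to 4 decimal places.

Var(ȳ_str) = Σ Wₕ²(1−fₕ)sₕ²/nₕ with Wₕ = Nₕ/43270:
  South: (13779/43270)²·(1−2349/13779)·57.45/2349 = 0.0020572978
  North: (3834/43270)²·(1−141/3834)·160/141 = 0.0085814069
  Central: (19338/43270)²·(1−3109/19338)·476.5/3109 = 0.02569045
  West: (6319/43270)²·(1−1429/6319)·432/1429 = 0.0049892463
  → Var(ȳ_str) = 0.041318401.
Var(ȳ_srs) = (1 − 7028/43270)·645.1/7028 = 0.07688127.
deff = 0.041318401 / 0.07688127 = 0.5374.

0.5374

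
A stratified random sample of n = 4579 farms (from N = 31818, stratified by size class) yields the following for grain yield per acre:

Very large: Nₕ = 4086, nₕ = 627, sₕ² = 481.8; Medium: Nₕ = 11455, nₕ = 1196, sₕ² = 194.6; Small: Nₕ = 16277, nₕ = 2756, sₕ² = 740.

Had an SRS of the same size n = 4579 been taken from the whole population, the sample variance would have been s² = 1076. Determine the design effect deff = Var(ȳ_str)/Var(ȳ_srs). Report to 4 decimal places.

0.4374

Var(ȳ_str) = Σ Wₕ²(1−fₕ)sₕ²/nₕ with Wₕ = Nₕ/31818:
  Very large: (4086/31818)²·(1−627/4086)·481.8/627 = 0.010727596
  Medium: (11455/31818)²·(1−1196/11455)·194.6/1196 = 0.018887132
  Small: (16277/31818)²·(1−2756/16277)·740/2756 = 0.058370032
  → Var(ȳ_str) = 0.08798476.
Var(ȳ_srs) = (1 − 4579/31818)·1076/4579 = 0.20116847.
deff = 0.08798476 / 0.20116847 = 0.4374.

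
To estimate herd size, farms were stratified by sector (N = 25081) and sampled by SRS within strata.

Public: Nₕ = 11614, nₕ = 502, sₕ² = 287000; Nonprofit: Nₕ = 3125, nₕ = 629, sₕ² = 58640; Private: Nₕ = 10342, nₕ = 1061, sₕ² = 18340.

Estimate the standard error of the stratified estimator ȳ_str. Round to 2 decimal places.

11.00

Var(ȳ_str) = Σₕ Wₕ²(1 − fₕ)sₕ²/nₕ with Wₕ = Nₕ/N, N = 25081.
Public: Wₕ = 0.46305969; term = 0.46305969²·(1 − 0.04322370)·287000/502 = 117.29042.
Nonprofit: Wₕ = 0.12459631; term = 0.12459631²·(1 − 0.20128000)·58640/629 = 1.1559744.
Private: Wₕ = 0.41234401; term = 0.41234401²·(1 − 0.10259137)·18340/1061 = 2.6375066.
Sum = 121.0839.
SE = √(121.0839) = 11.00.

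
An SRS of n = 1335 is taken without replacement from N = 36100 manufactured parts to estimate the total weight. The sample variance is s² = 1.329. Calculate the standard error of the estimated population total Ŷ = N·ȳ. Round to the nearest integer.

Var(Ŷ) = N²·Var(ȳ) = N²·(1 − n/N)·s²/n.
f = 1335/36100 = 0.03698061; Var(ȳ) = 0.96301939·1.329/1335 = 9.5869121 × 10^-4.
Var(Ŷ) = 36100² · (9.5869121 × 10^-4) = 1.249376 × 10^6.
SE(Ŷ) = √(1.249376 × 10^6) = 1118.

1118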